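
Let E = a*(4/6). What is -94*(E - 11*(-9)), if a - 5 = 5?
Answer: -29798/3 ≈ -9932.7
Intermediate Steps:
a = 10 (a = 5 + 5 = 10)
E = 20/3 (E = 10*(4/6) = 10*(4*(⅙)) = 10*(⅔) = 20/3 ≈ 6.6667)
-94*(E - 11*(-9)) = -94*(20/3 - 11*(-9)) = -94*(20/3 + 99) = -94*317/3 = -29798/3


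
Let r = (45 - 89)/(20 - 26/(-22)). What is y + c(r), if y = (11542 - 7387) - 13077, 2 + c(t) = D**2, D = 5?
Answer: -8899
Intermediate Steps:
r = -484/233 (r = -44/(20 - 26*(-1/22)) = -44/(20 + 13/11) = -44/233/11 = -44*11/233 = -484/233 ≈ -2.0773)
c(t) = 23 (c(t) = -2 + 5**2 = -2 + 25 = 23)
y = -8922 (y = 4155 - 13077 = -8922)
y + c(r) = -8922 + 23 = -8899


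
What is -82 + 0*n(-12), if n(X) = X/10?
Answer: -82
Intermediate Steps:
n(X) = X/10 (n(X) = X*(⅒) = X/10)
-82 + 0*n(-12) = -82 + 0*((⅒)*(-12)) = -82 + 0*(-6/5) = -82 + 0 = -82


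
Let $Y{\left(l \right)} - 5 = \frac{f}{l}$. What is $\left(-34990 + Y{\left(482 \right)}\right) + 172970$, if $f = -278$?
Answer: $\frac{33254246}{241} \approx 1.3798 \cdot 10^{5}$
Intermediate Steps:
$Y{\left(l \right)} = 5 - \frac{278}{l}$
$\left(-34990 + Y{\left(482 \right)}\right) + 172970 = \left(-34990 + \left(5 - \frac{278}{482}\right)\right) + 172970 = \left(-34990 + \left(5 - \frac{139}{241}\right)\right) + 172970 = \left(-34990 + \frac{1066}{241}\right) + 172970 = - \frac{8431524}{241} + 172970 = \frac{33254246}{241}$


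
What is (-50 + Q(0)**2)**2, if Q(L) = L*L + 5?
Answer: 625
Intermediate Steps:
Q(L) = 5 + L**2 (Q(L) = L**2 + 5 = 5 + L**2)
(-50 + Q(0)**2)**2 = (-50 + (5 + 0**2)**2)**2 = (-50 + (5 + 0)**2)**2 = (-50 + 5**2)**2 = (-50 + 25)**2 = (-25)**2 = 625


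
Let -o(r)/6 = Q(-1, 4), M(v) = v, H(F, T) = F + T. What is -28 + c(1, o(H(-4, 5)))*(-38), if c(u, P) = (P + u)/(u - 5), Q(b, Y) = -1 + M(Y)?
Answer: -379/2 ≈ -189.50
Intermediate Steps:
Q(b, Y) = -1 + Y
o(r) = -18 (o(r) = -6*(-1 + 4) = -6*3 = -18)
c(u, P) = (P + u)/(-5 + u)
-28 + c(1, o(H(-4, 5)))*(-38) = -28 + ((-18 + 1)/(-5 + 1))*(-38) = -28 + (-17/(-4))*(-38) = -28 - 1/4*(-17)*(-38) = -28 + (17/4)*(-38) = -28 - 323/2 = -379/2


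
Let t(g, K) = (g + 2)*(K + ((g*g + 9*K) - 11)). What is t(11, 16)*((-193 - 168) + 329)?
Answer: -112320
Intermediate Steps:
t(g, K) = (2 + g)*(-11 + g² + 10*K) (t(g, K) = (2 + g)*(K + ((g² + 9*K) - 11)) = (2 + g)*(K + (-11 + g² + 9*K)) = (2 + g)*(-11 + g² + 10*K))
t(11, 16)*((-193 - 168) + 329) = (-22 + 11³ - 11*11 + 2*11² + 20*16 + 10*16*11)*((-193 - 168) + 329) = (-22 + 1331 - 121 + 2*121 + 320 + 1760)*(-361 + 329) = (-22 + 1331 - 121 + 242 + 320 + 1760)*(-32) = 3510*(-32) = -112320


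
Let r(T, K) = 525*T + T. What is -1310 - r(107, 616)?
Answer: -57592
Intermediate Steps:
r(T, K) = 526*T
-1310 - r(107, 616) = -1310 - 526*107 = -1310 - 1*56282 = -1310 - 56282 = -57592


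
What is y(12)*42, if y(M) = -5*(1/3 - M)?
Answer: 2450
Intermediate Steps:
y(M) = -5/3 + 5*M (y(M) = -5*(⅓ - M) = -5/3 + 5*M)
y(12)*42 = (-5/3 + 5*12)*42 = (-5/3 + 60)*42 = (175/3)*42 = 2450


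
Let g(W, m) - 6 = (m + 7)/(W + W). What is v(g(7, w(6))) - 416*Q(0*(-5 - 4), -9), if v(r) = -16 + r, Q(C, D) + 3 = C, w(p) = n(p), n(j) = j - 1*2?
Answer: 17343/14 ≈ 1238.8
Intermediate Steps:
n(j) = -2 + j (n(j) = j - 2 = -2 + j)
w(p) = -2 + p
Q(C, D) = -3 + C
g(W, m) = 6 + (7 + m)/(2*W) (g(W, m) = 6 + (m + 7)/(W + W) = 6 + (7 + m)/((2*W)) = 6 + (7 + m)*(1/(2*W)) = 6 + (7 + m)/(2*W))
v(g(7, w(6))) - 416*Q(0*(-5 - 4), -9) = (-16 + (½)*(7 + (-2 + 6) + 12*7)/7) - 416*(-3 + 0*(-5 - 4)) = (-16 + (½)*(⅐)*(7 + 4 + 84)) - 416*(-3 + 0*(-9)) = (-16 + (½)*(⅐)*95) - 416*(-3 + 0) = (-16 + 95/14) - 416*(-3) = -129/14 + 1248 = 17343/14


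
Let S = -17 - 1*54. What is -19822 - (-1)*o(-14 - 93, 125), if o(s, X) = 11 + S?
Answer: -19882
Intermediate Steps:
S = -71 (S = -17 - 54 = -71)
o(s, X) = -60 (o(s, X) = 11 - 71 = -60)
-19822 - (-1)*o(-14 - 93, 125) = -19822 - (-1)*(-60) = -19822 - 1*60 = -19822 - 60 = -19882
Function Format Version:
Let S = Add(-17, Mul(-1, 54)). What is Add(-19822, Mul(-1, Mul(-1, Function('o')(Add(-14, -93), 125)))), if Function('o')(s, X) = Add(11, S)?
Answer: -19882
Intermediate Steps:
S = -71 (S = Add(-17, -54) = -71)
Function('o')(s, X) = -60 (Function('o')(s, X) = Add(11, -71) = -60)
Add(-19822, Mul(-1, Mul(-1, Function('o')(Add(-14, -93), 125)))) = Add(-19822, Mul(-1, Mul(-1, -60))) = Add(-19822, Mul(-1, 60)) = Add(-19822, -60) = -19882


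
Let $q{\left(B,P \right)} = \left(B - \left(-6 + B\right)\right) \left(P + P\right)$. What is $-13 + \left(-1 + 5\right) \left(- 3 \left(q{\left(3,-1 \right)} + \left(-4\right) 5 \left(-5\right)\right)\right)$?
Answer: $-1069$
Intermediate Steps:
$q{\left(B,P \right)} = 12 P$ ($q{\left(B,P \right)} = 6 \cdot 2 P = 12 P$)
$-13 + \left(-1 + 5\right) \left(- 3 \left(q{\left(3,-1 \right)} + \left(-4\right) 5 \left(-5\right)\right)\right) = -13 + \left(-1 + 5\right) \left(- 3 \left(12 \left(-1\right) + \left(-4\right) 5 \left(-5\right)\right)\right) = -13 + 4 \left(- 3 \left(-12 - -100\right)\right) = -13 + 4 \left(- 3 \left(-12 + 100\right)\right) = -13 + 4 \left(\left(-3\right) 88\right) = -13 + 4 \left(-264\right) = -13 - 1056 = -1069$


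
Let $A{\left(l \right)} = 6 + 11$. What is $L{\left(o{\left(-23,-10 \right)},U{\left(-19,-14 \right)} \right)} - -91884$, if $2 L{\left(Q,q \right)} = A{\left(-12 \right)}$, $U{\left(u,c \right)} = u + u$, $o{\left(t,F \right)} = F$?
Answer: $\frac{183785}{2} \approx 91893.0$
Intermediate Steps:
$A{\left(l \right)} = 17$
$U{\left(u,c \right)} = 2 u$
$L{\left(Q,q \right)} = \frac{17}{2}$ ($L{\left(Q,q \right)} = \frac{1}{2} \cdot 17 = \frac{17}{2}$)
$L{\left(o{\left(-23,-10 \right)},U{\left(-19,-14 \right)} \right)} - -91884 = \frac{17}{2} - -91884 = \frac{17}{2} + 91884 = \frac{183785}{2}$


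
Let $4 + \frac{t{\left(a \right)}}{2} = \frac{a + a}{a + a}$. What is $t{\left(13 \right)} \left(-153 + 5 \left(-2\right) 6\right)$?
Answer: $1278$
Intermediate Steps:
$t{\left(a \right)} = -6$ ($t{\left(a \right)} = -8 + 2 \frac{a + a}{a + a} = -8 + 2 \frac{2 a}{2 a} = -8 + 2 \cdot 2 a \frac{1}{2 a} = -8 + 2 \cdot 1 = -8 + 2 = -6$)
$t{\left(13 \right)} \left(-153 + 5 \left(-2\right) 6\right) = - 6 \left(-153 + 5 \left(-2\right) 6\right) = - 6 \left(-153 - 60\right) = \left(-6\right) \left(-213\right) = 1278$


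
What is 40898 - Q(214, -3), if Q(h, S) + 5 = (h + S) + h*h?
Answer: -5104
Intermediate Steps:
Q(h, S) = -5 + S + h + h² (Q(h, S) = -5 + ((h + S) + h*h) = -5 + ((S + h) + h²) = -5 + (S + h + h²) = -5 + S + h + h²)
40898 - Q(214, -3) = 40898 - (-5 - 3 + 214 + 214²) = 40898 - (-5 - 3 + 214 + 45796) = 40898 - 1*46002 = 40898 - 46002 = -5104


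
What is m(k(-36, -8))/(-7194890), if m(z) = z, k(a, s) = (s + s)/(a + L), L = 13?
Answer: -8/82741235 ≈ -9.6687e-8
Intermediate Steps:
k(a, s) = 2*s/(13 + a) (k(a, s) = (s + s)/(a + 13) = (2*s)/(13 + a) = 2*s/(13 + a))
m(k(-36, -8))/(-7194890) = (2*(-8)/(13 - 36))/(-7194890) = (2*(-8)/(-23))*(-1/7194890) = (2*(-8)*(-1/23))*(-1/7194890) = (16/23)*(-1/7194890) = -8/82741235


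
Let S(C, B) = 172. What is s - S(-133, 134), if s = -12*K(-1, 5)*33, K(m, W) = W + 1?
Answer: -2548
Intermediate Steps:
K(m, W) = 1 + W
s = -2376 (s = -12*(1 + 5)*33 = -12*6*33 = -72*33 = -2376)
s - S(-133, 134) = -2376 - 1*172 = -2376 - 172 = -2548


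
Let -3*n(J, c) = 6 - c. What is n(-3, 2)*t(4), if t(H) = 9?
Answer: -12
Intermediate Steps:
n(J, c) = -2 + c/3 (n(J, c) = -(6 - c)/3 = -2 + c/3)
n(-3, 2)*t(4) = (-2 + (1/3)*2)*9 = (-2 + 2/3)*9 = -4/3*9 = -12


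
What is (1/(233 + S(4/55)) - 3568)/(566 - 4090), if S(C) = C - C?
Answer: 831343/821092 ≈ 1.0125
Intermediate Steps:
S(C) = 0
(1/(233 + S(4/55)) - 3568)/(566 - 4090) = (1/(233 + 0) - 3568)/(566 - 4090) = (1/233 - 3568)/(-3524) = (1/233 - 3568)*(-1/3524) = -831343/233*(-1/3524) = 831343/821092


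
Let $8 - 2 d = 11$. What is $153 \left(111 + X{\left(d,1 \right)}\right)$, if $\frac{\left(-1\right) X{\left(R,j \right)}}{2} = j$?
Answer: $16677$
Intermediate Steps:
$d = - \frac{3}{2}$ ($d = 4 - \frac{11}{2} = - \frac{3}{2} \approx -1.5$)
$X{\left(R,j \right)} = - 2 j$
$153 \left(111 + X{\left(d,1 \right)}\right) = 153 \left(111 - 2\right) = 153 \cdot 109 = 16677$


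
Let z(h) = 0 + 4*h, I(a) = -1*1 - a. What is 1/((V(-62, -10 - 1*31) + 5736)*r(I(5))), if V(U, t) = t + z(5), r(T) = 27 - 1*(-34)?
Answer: 1/348615 ≈ 2.8685e-6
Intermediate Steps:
I(a) = -1 - a
r(T) = 61 (r(T) = 27 + 34 = 61)
z(h) = 4*h
V(U, t) = 20 + t (V(U, t) = t + 4*5 = t + 20 = 20 + t)
1/((V(-62, -10 - 1*31) + 5736)*r(I(5))) = 1/(((20 + (-10 - 1*31)) + 5736)*61) = (1/61)/((20 + (-10 - 31)) + 5736) = (1/61)/((20 - 41) + 5736) = (1/61)/(-21 + 5736) = (1/61)/5715 = (1/5715)*(1/61) = 1/348615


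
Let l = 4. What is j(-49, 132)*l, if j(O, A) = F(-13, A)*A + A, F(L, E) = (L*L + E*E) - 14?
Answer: 9282240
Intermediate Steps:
F(L, E) = -14 + E² + L² (F(L, E) = (L² + E²) - 14 = (E² + L²) - 14 = -14 + E² + L²)
j(O, A) = A + A*(155 + A²) (j(O, A) = (-14 + A² + (-13)²)*A + A = (-14 + A² + 169)*A + A = (155 + A²)*A + A = A*(155 + A²) + A = A + A*(155 + A²))
j(-49, 132)*l = (132*(156 + 132²))*4 = (132*(156 + 17424))*4 = (132*17580)*4 = 2320560*4 = 9282240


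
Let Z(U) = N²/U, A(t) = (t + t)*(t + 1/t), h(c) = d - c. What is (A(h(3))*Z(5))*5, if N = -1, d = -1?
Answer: 34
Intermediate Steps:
h(c) = -1 - c
A(t) = 2*t*(t + 1/t) (A(t) = (2*t)*(t + 1/t) = 2*t*(t + 1/t))
Z(U) = 1/U (Z(U) = (-1)²/U = 1/U)
(A(h(3))*Z(5))*5 = ((2 + 2*(-1 - 1*3)²)/5)*5 = ((2 + 2*(-1 - 3)²)*(⅕))*5 = ((2 + 2*(-4)²)*(⅕))*5 = ((2 + 2*16)*(⅕))*5 = ((2 + 32)*(⅕))*5 = (34*(⅕))*5 = (34/5)*5 = 34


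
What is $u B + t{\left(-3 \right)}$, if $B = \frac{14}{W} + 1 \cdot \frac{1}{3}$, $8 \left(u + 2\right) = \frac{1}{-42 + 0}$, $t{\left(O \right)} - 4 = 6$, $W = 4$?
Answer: $\frac{4681}{2016} \approx 2.3219$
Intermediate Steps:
$t{\left(O \right)} = 10$ ($t{\left(O \right)} = 4 + 6 = 10$)
$u = - \frac{673}{336}$ ($u = -2 + \frac{1}{8 \left(-42 + 0\right)} = -2 + \frac{1}{8 \left(-42\right)} = -2 + \frac{1}{8} \left(- \frac{1}{42}\right) = -2 - \frac{1}{336} = - \frac{673}{336} \approx -2.003$)
$B = \frac{23}{6}$ ($B = \frac{14}{4} + 1 \cdot \frac{1}{3} = 14 \cdot \frac{1}{4} + 1 \cdot \frac{1}{3} = \frac{7}{2} + \frac{1}{3} = \frac{23}{6} \approx 3.8333$)
$u B + t{\left(-3 \right)} = \left(- \frac{673}{336}\right) \frac{23}{6} + 10 = - \frac{15479}{2016} + 10 = \frac{4681}{2016}$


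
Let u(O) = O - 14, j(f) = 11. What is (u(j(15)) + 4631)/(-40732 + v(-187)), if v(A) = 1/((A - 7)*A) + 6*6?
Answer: -167894584/1476369487 ≈ -0.11372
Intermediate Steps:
u(O) = -14 + O
v(A) = 36 + 1/(A*(-7 + A)) (v(A) = 1/((-7 + A)*A) + 36 = 1/(A*(-7 + A)) + 36 = 36 + 1/(A*(-7 + A)))
(u(j(15)) + 4631)/(-40732 + v(-187)) = ((-14 + 11) + 4631)/(-40732 + (1 - 252*(-187) + 36*(-187)²)/((-187)*(-7 - 187))) = (-3 + 4631)/(-40732 - 1/187*(1 + 47124 + 36*34969)/(-194)) = 4628/(-40732 - 1/187*(-1/194)*(1 + 47124 + 1258884)) = 4628/(-40732 - 1/187*(-1/194)*1306009) = 4628/(-40732 + 1306009/36278) = 4628/(-1476369487/36278) = 4628*(-36278/1476369487) = -167894584/1476369487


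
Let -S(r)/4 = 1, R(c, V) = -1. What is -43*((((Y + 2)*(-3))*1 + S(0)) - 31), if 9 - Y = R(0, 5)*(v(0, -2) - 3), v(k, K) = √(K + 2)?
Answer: 2537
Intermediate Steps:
v(k, K) = √(2 + K)
S(r) = -4 (S(r) = -4*1 = -4)
Y = 6 (Y = 9 - (-1)*(√(2 - 2) - 3) = 9 - (-1)*(√0 - 3) = 9 - (-1)*(0 - 3) = 9 - (-1)*(-3) = 9 - 1*3 = 9 - 3 = 6)
-43*((((Y + 2)*(-3))*1 + S(0)) - 31) = -43*((((6 + 2)*(-3))*1 - 4) - 31) = -43*(((8*(-3))*1 - 4) - 31) = -43*((-24*1 - 4) - 31) = -43*((-24 - 4) - 31) = -43*(-28 - 31) = -43*(-59) = 2537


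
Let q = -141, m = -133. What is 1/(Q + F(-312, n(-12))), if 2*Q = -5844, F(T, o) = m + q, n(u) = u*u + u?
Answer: -1/3196 ≈ -0.00031289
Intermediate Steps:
n(u) = u + u**2 (n(u) = u**2 + u = u + u**2)
F(T, o) = -274 (F(T, o) = -133 - 141 = -274)
Q = -2922 (Q = (1/2)*(-5844) = -2922)
1/(Q + F(-312, n(-12))) = 1/(-2922 - 274) = 1/(-3196) = -1/3196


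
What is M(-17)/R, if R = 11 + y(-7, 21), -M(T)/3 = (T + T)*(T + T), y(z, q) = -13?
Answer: 1734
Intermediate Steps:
M(T) = -12*T**2 (M(T) = -3*(T + T)*(T + T) = -3*2*T*2*T = -12*T**2)
R = -2 (R = 11 - 13 = -2)
M(-17)/R = -12*(-17)**2/(-2) = -12*289*(-1/2) = -3468*(-1/2) = 1734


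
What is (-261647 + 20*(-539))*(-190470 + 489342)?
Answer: -81420802344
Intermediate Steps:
(-261647 + 20*(-539))*(-190470 + 489342) = (-261647 - 10780)*298872 = -272427*298872 = -81420802344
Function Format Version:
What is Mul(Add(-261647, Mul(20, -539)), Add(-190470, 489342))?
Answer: -81420802344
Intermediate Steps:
Mul(Add(-261647, Mul(20, -539)), Add(-190470, 489342)) = Mul(Add(-261647, -10780), 298872) = Mul(-272427, 298872) = -81420802344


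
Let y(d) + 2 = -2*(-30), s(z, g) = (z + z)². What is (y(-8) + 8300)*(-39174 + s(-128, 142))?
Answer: 220333596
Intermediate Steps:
s(z, g) = 4*z² (s(z, g) = (2*z)² = 4*z²)
y(d) = 58 (y(d) = -2 - 2*(-30) = -2 + 60 = 58)
(y(-8) + 8300)*(-39174 + s(-128, 142)) = (58 + 8300)*(-39174 + 4*(-128)²) = 8358*(-39174 + 4*16384) = 8358*(-39174 + 65536) = 8358*26362 = 220333596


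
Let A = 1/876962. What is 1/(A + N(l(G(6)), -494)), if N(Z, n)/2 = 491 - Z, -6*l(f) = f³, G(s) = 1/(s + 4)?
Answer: 1315443000/1291765465981 ≈ 0.0010183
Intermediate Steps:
G(s) = 1/(4 + s)
l(f) = -f³/6
N(Z, n) = 982 - 2*Z (N(Z, n) = 2*(491 - Z) = 982 - 2*Z)
A = 1/876962 ≈ 1.1403e-6
1/(A + N(l(G(6)), -494)) = 1/(1/876962 + (982 - (-1)*(1/(4 + 6))³/3)) = 1/(1/876962 + (982 - (-1)*(1/10)³/3)) = 1/(1/876962 + (982 - (-1)*(⅒)³/3)) = 1/(1/876962 + (982 - (-1)/(3*1000))) = 1/(1/876962 + (982 - 2*(-1/6000))) = 1/(1/876962 + (982 + 1/3000)) = 1/(1/876962 + 2946001/3000) = 1/(1291765465981/1315443000) = 1315443000/1291765465981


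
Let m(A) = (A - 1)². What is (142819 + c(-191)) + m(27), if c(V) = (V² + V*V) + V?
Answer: 216266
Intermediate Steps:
c(V) = V + 2*V² (c(V) = (V² + V²) + V = 2*V² + V = V + 2*V²)
m(A) = (-1 + A)²
(142819 + c(-191)) + m(27) = (142819 - 191*(1 + 2*(-191))) + (-1 + 27)² = (142819 - 191*(1 - 382)) + 26² = (142819 - 191*(-381)) + 676 = (142819 + 72771) + 676 = 215590 + 676 = 216266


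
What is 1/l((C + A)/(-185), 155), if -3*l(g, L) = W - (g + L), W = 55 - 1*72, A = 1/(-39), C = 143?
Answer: 21645/1235404 ≈ 0.017521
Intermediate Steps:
A = -1/39 ≈ -0.025641
W = -17 (W = 55 - 72 = -17)
l(g, L) = 17/3 + L/3 + g/3 (l(g, L) = -(-17 - (g + L))/3 = -(-17 - (L + g))/3 = -(-17 + (-L - g))/3 = -(-17 - L - g)/3 = 17/3 + L/3 + g/3)
1/l((C + A)/(-185), 155) = 1/(17/3 + (⅓)*155 + ((143 - 1/39)/(-185))/3) = 1/(17/3 + 155/3 + ((5576/39)*(-1/185))/3) = 1/(17/3 + 155/3 + (⅓)*(-5576/7215)) = 1/(17/3 + 155/3 - 5576/21645) = 1/(1235404/21645) = 21645/1235404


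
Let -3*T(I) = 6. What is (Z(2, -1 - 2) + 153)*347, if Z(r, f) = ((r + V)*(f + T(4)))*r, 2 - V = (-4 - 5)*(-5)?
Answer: 195361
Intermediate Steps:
T(I) = -2 (T(I) = -1/3*6 = -2)
V = -43 (V = 2 - (-4 - 5)*(-5) = 2 - (-9)*(-5) = 2 - 1*45 = 2 - 45 = -43)
Z(r, f) = r*(-43 + r)*(-2 + f) (Z(r, f) = ((r - 43)*(f - 2))*r = ((-43 + r)*(-2 + f))*r = r*(-43 + r)*(-2 + f))
(Z(2, -1 - 2) + 153)*347 = (2*(86 - 43*(-1 - 2) - 2*2 + (-1 - 2)*2) + 153)*347 = (2*(86 - 43*(-3) - 4 - 3*2) + 153)*347 = (2*(86 + 129 - 4 - 6) + 153)*347 = (2*205 + 153)*347 = (410 + 153)*347 = 563*347 = 195361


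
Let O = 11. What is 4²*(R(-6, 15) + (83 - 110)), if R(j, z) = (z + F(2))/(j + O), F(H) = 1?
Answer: -1904/5 ≈ -380.80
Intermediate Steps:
R(j, z) = (1 + z)/(11 + j) (R(j, z) = (z + 1)/(j + 11) = (1 + z)/(11 + j))
4²*(R(-6, 15) + (83 - 110)) = 4²*((1 + 15)/(11 - 6) + (83 - 110)) = 16*(16/5 - 27) = 16*(-119/5) = -1904/5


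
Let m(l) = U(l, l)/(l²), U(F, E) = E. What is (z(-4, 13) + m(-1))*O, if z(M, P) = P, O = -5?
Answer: -60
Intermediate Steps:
m(l) = 1/l (m(l) = l/(l²) = l/l² = 1/l)
(z(-4, 13) + m(-1))*O = (13 + 1/(-1))*(-5) = (13 - 1)*(-5) = 12*(-5) = -60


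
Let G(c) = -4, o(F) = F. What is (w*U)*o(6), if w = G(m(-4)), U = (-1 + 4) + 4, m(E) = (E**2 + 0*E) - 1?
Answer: -168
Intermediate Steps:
m(E) = -1 + E**2 (m(E) = (E**2 + 0) - 1 = E**2 - 1 = -1 + E**2)
U = 7 (U = 3 + 4 = 7)
w = -4
(w*U)*o(6) = -4*7*6 = -28*6 = -168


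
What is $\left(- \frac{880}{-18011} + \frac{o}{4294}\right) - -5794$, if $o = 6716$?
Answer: $\frac{224114131196}{38669617} \approx 5795.6$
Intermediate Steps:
$\left(- \frac{880}{-18011} + \frac{o}{4294}\right) - -5794 = \left(- \frac{880}{-18011} + \frac{6716}{4294}\right) - -5794 = \left(\left(-880\right) \left(- \frac{1}{18011}\right) + 6716 \cdot \frac{1}{4294}\right) + 5794 = \left(\frac{880}{18011} + \frac{3358}{2147}\right) + 5794 = \frac{62370298}{38669617} + 5794 = \frac{224114131196}{38669617}$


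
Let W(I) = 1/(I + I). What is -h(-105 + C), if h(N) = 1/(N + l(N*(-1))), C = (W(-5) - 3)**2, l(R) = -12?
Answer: 100/10739 ≈ 0.0093119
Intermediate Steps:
W(I) = 1/(2*I)
C = 961/100 (C = ((1/2)/(-5) - 3)**2 = ((1/2)*(-1/5) - 3)**2 = (-1/10 - 3)**2 = (-31/10)**2 = 961/100 ≈ 9.6100)
h(N) = 1/(-12 + N) (h(N) = 1/(N - 12) = 1/(-12 + N))
-h(-105 + C) = -1/(-12 + (-105 + 961/100)) = -1/(-12 - 9539/100) = -1/(-10739/100) = -1*(-100/10739) = 100/10739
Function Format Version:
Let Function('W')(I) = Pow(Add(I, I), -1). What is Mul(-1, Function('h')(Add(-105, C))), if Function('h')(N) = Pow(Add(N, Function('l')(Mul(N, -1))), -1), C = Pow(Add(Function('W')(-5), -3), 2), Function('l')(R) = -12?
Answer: Rational(100, 10739) ≈ 0.0093119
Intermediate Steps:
Function('W')(I) = Mul(Rational(1, 2), Pow(I, -1)) (Function('W')(I) = Pow(Mul(2, I), -1) = Mul(Rational(1, 2), Pow(I, -1)))
C = Rational(961, 100) (C = Pow(Add(Mul(Rational(1, 2), Pow(-5, -1)), -3), 2) = Pow(Add(Mul(Rational(1, 2), Rational(-1, 5)), -3), 2) = Pow(Add(Rational(-1, 10), -3), 2) = Pow(Rational(-31, 10), 2) = Rational(961, 100) ≈ 9.6100)
Function('h')(N) = Pow(Add(-12, N), -1) (Function('h')(N) = Pow(Add(N, -12), -1) = Pow(Add(-12, N), -1))
Mul(-1, Function('h')(Add(-105, C))) = Mul(-1, Pow(Add(-12, Add(-105, Rational(961, 100))), -1)) = Mul(-1, Pow(Add(-12, Rational(-9539, 100)), -1)) = Mul(-1, Pow(Rational(-10739, 100), -1)) = Mul(-1, Rational(-100, 10739)) = Rational(100, 10739)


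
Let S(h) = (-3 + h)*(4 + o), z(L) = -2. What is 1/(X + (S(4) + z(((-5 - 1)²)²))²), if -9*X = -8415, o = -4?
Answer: 1/939 ≈ 0.0010650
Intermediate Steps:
X = 935 (X = -⅑*(-8415) = 935)
S(h) = 0 (S(h) = (-3 + h)*(4 - 4) = (-3 + h)*0 = 0)
1/(X + (S(4) + z(((-5 - 1)²)²))²) = 1/(935 + (0 - 2)²) = 1/(935 + (-2)²) = 1/(935 + 4) = 1/939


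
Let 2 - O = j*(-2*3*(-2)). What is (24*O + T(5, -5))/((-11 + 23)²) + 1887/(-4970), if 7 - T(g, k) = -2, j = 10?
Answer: -2383673/119280 ≈ -19.984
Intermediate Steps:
T(g, k) = 9 (T(g, k) = 7 - 1*(-2) = 7 + 2 = 9)
O = -118 (O = 2 - 10*-2*3*(-2) = 2 - 10*(-6*(-2)) = 2 - 10*12 = 2 - 1*120 = 2 - 120 = -118)
(24*O + T(5, -5))/((-11 + 23)²) + 1887/(-4970) = (24*(-118) + 9)/((-11 + 23)²) + 1887/(-4970) = (-2832 + 9)/(12²) + 1887*(-1/4970) = -2823/144 - 1887/4970 = -2823*1/144 - 1887/4970 = -941/48 - 1887/4970 = -2383673/119280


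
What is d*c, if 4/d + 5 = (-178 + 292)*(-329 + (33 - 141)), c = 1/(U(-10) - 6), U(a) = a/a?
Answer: 4/249115 ≈ 1.6057e-5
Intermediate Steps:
U(a) = 1
c = -⅕ (c = 1/(1 - 6) = 1/(-5) = -⅕ ≈ -0.20000)
d = -4/49823 (d = 4/(-5 + (-178 + 292)*(-329 + (33 - 141))) = 4/(-5 + 114*(-329 - 108)) = 4/(-5 + 114*(-437)) = 4/(-5 - 49818) = 4/(-49823) = 4*(-1/49823) = -4/49823 ≈ -8.0284e-5)
d*c = -4/49823*(-⅕) = 4/249115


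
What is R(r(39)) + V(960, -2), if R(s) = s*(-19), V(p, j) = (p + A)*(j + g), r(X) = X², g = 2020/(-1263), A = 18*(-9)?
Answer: -13375715/421 ≈ -31771.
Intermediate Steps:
A = -162
g = -2020/1263 (g = 2020*(-1/1263) = -2020/1263 ≈ -1.5994)
V(p, j) = (-162 + p)*(-2020/1263 + j) (V(p, j) = (p - 162)*(j - 2020/1263) = (-162 + p)*(-2020/1263 + j))
R(s) = -19*s
R(r(39)) + V(960, -2) = -19*39² + (109080/421 - 162*(-2) - 2020/1263*960 - 2*960) = -19*1521 + (109080/421 + 324 - 646400/421 - 1920) = -28899 - 1209236/421 = -13375715/421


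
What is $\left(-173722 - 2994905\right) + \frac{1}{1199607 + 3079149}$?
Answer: $- \frac{13557781788011}{4278756} \approx -3.1686 \cdot 10^{6}$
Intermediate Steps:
$\left(-173722 - 2994905\right) + \frac{1}{1199607 + 3079149} = -3168627 + \frac{1}{4278756} = - \frac{13557781788011}{4278756}$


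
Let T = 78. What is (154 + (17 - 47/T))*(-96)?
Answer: -212656/13 ≈ -16358.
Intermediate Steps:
(154 + (17 - 47/T))*(-96) = (154 + (17 - 47/78))*(-96) = (154 + 1279/78)*(-96) = (13291/78)*(-96) = -212656/13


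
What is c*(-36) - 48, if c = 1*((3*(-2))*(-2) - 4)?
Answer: -336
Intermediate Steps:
c = 8 (c = 1*(-6*(-2) - 4) = 1*(12 - 4) = 1*8 = 8)
c*(-36) - 48 = 8*(-36) - 48 = -288 - 48 = -336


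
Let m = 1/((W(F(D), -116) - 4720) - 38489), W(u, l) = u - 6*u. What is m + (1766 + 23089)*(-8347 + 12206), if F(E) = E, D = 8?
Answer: 4148247080804/43249 ≈ 9.5915e+7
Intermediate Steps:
W(u, l) = -5*u
m = -1/43249 (m = 1/((-5*8 - 4720) - 38489) = 1/((-40 - 4720) - 38489) = 1/(-4760 - 38489) = 1/(-43249) = -1/43249 ≈ -2.3122e-5)
m + (1766 + 23089)*(-8347 + 12206) = -1/43249 + (1766 + 23089)*(-8347 + 12206) = -1/43249 + 24855*3859 = -1/43249 + 95915445 = 4148247080804/43249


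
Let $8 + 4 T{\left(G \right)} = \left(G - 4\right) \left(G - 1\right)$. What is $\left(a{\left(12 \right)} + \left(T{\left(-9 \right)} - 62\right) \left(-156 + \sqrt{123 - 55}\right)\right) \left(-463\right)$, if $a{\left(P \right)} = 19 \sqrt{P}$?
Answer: $-2275182 - 17594 \sqrt{3} + 29169 \sqrt{17} \approx -2.1854 \cdot 10^{6}$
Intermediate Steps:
$T{\left(G \right)} = -2 + \frac{\left(-1 + G\right) \left(-4 + G\right)}{4}$ ($T{\left(G \right)} = -2 + \frac{\left(G - 4\right) \left(G - 1\right)}{4} = -2 + \frac{\left(-4 + G\right) \left(-1 + G\right)}{4} = -2 + \frac{\left(-1 + G\right) \left(-4 + G\right)}{4}$)
$\left(a{\left(12 \right)} + \left(T{\left(-9 \right)} - 62\right) \left(-156 + \sqrt{123 - 55}\right)\right) \left(-463\right) = \left(19 \sqrt{12} + \left(\left(-1 - - \frac{45}{4} + \frac{\left(-9\right)^{2}}{4}\right) - 62\right) \left(-156 + \sqrt{123 - 55}\right)\right) \left(-463\right) = \left(19 \cdot 2 \sqrt{3} + \left(\left(-1 + \frac{45}{4} + \frac{1}{4} \cdot 81\right) - 62\right) \left(-156 + \sqrt{68}\right)\right) \left(-463\right) = \left(38 \sqrt{3} + \left(\left(-1 + \frac{45}{4} + \frac{81}{4}\right) - 62\right) \left(-156 + 2 \sqrt{17}\right)\right) \left(-463\right) = \left(38 \sqrt{3} + \left(\frac{61}{2} - 62\right) \left(-156 + 2 \sqrt{17}\right)\right) \left(-463\right) = \left(38 \sqrt{3} - \frac{63 \left(-156 + 2 \sqrt{17}\right)}{2}\right) \left(-463\right) = \left(38 \sqrt{3} + \left(4914 - 63 \sqrt{17}\right)\right) \left(-463\right) = \left(4914 - 63 \sqrt{17} + 38 \sqrt{3}\right) \left(-463\right) = -2275182 - 17594 \sqrt{3} + 29169 \sqrt{17}$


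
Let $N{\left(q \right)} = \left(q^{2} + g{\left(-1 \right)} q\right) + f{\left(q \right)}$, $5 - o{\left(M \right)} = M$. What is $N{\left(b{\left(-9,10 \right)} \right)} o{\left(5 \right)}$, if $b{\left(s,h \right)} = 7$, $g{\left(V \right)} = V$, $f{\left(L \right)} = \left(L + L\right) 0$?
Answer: $0$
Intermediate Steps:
$f{\left(L \right)} = 0$ ($f{\left(L \right)} = 2 L 0 = 0$)
$o{\left(M \right)} = 5 - M$
$N{\left(q \right)} = q^{2} - q$ ($N{\left(q \right)} = \left(q^{2} - q\right) + 0 = q^{2} - q$)
$N{\left(b{\left(-9,10 \right)} \right)} o{\left(5 \right)} = 7 \left(-1 + 7\right) \left(5 - 5\right) = 7 \cdot 6 \left(5 - 5\right) = 42 \cdot 0 = 0$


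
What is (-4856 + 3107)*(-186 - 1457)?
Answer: 2873607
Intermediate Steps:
(-4856 + 3107)*(-186 - 1457) = -1749*(-1643) = 2873607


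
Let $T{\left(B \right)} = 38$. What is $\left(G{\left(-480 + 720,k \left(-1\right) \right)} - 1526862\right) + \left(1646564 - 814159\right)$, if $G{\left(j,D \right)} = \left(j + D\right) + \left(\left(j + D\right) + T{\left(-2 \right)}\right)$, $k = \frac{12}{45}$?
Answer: $- \frac{10409093}{15} \approx -6.9394 \cdot 10^{5}$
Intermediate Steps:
$k = \frac{4}{15}$ ($k = 12 \cdot \frac{1}{45} = \frac{4}{15} \approx 0.26667$)
$G{\left(j,D \right)} = 38 + 2 D + 2 j$ ($G{\left(j,D \right)} = \left(j + D\right) + \left(\left(j + D\right) + 38\right) = \left(D + j\right) + \left(\left(D + j\right) + 38\right) = \left(D + j\right) + \left(38 + D + j\right) = 38 + 2 D + 2 j$)
$\left(G{\left(-480 + 720,k \left(-1\right) \right)} - 1526862\right) + \left(1646564 - 814159\right) = \left(\left(38 + 2 \cdot \frac{4}{15} \left(-1\right) + 2 \left(-480 + 720\right)\right) - 1526862\right) + \left(1646564 - 814159\right) = \left(\left(38 + 2 \left(- \frac{4}{15}\right) + 2 \cdot 240\right) - 1526862\right) + 832405 = \left(\left(38 - \frac{8}{15} + 480\right) - 1526862\right) + 832405 = \left(\frac{7762}{15} - 1526862\right) + 832405 = - \frac{22895168}{15} + 832405 = - \frac{10409093}{15}$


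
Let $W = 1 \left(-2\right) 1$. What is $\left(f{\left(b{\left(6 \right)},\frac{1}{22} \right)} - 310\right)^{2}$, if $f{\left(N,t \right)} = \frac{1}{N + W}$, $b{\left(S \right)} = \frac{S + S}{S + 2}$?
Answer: $97344$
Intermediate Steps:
$W = -2$ ($W = \left(-2\right) 1 = -2$)
$b{\left(S \right)} = \frac{2 S}{2 + S}$
$f{\left(N,t \right)} = \frac{1}{-2 + N}$ ($f{\left(N,t \right)} = \frac{1}{N - 2} = \frac{1}{-2 + N}$)
$\left(f{\left(b{\left(6 \right)},\frac{1}{22} \right)} - 310\right)^{2} = \left(\frac{1}{-2 + 2 \cdot 6 \frac{1}{2 + 6}} - 310\right)^{2} = \left(\frac{1}{-2 + 2 \cdot 6 \cdot \frac{1}{8}} - 310\right)^{2} = \left(\frac{1}{-2 + \frac{3}{2}} - 310\right)^{2} = \left(\frac{1}{- \frac{1}{2}} - 310\right)^{2} = \left(-2 - 310\right)^{2} = \left(-312\right)^{2} = 97344$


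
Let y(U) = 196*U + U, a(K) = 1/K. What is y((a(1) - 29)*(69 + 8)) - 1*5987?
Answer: -430719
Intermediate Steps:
y(U) = 197*U
y((a(1) - 29)*(69 + 8)) - 1*5987 = 197*((1/1 - 29)*(69 + 8)) - 1*5987 = 197*((1 - 29)*77) - 5987 = 197*(-28*77) - 5987 = 197*(-2156) - 5987 = -424732 - 5987 = -430719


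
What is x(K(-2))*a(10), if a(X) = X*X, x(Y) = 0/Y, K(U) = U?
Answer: 0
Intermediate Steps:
x(Y) = 0
a(X) = X**2
x(K(-2))*a(10) = 0*10**2 = 0*100 = 0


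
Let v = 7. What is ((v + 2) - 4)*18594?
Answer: 92970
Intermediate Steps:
((v + 2) - 4)*18594 = ((7 + 2) - 4)*18594 = (9 - 4)*18594 = 5*18594 = 92970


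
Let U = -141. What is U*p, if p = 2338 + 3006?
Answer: -753504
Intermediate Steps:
p = 5344
U*p = -141*5344 = -753504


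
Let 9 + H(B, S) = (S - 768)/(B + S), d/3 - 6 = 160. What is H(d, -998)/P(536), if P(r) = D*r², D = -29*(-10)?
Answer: -1367/20828960000 ≈ -6.5630e-8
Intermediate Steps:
d = 498 (d = 18 + 3*160 = 18 + 480 = 498)
H(B, S) = -9 + (-768 + S)/(B + S) (H(B, S) = -9 + (S - 768)/(B + S) = -9 + (-768 + S)/(B + S))
D = 290
P(r) = 290*r²
H(d, -998)/P(536) = ((-768 - 9*498 - 8*(-998))/(498 - 998))/((290*536²)) = ((-768 - 4482 + 7984)/(-500))/((290*287296)) = -1/500*2734/83315840 = -1367/250*1/83315840 = -1367/20828960000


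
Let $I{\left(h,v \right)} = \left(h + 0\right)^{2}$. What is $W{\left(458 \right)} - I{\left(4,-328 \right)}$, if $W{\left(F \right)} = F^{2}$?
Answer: $209748$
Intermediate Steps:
$I{\left(h,v \right)} = h^{2}$
$W{\left(458 \right)} - I{\left(4,-328 \right)} = 458^{2} - 4^{2} = 209764 - 16 = 209748$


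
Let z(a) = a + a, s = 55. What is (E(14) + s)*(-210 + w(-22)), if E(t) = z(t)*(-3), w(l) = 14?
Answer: 5684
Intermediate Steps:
z(a) = 2*a
E(t) = -6*t (E(t) = (2*t)*(-3) = -6*t)
(E(14) + s)*(-210 + w(-22)) = (-6*14 + 55)*(-210 + 14) = (-84 + 55)*(-196) = -29*(-196) = 5684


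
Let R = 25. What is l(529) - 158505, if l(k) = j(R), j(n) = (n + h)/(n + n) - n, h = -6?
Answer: -7926481/50 ≈ -1.5853e+5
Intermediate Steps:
j(n) = -n + (-6 + n)/(2*n) (j(n) = (n - 6)/(n + n) - n = (-6 + n)/((2*n)) - n = (-6 + n)*(1/(2*n)) - n = (-6 + n)/(2*n) - n = -n + (-6 + n)/(2*n))
l(k) = -1231/50 (l(k) = ½ - 1*25 - 3/25 = ½ - 25 - 3*1/25 = ½ - 25 - 3/25 = -1231/50)
l(529) - 158505 = -1231/50 - 158505 = -7926481/50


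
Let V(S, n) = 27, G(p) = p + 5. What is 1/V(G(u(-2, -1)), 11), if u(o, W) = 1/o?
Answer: 1/27 ≈ 0.037037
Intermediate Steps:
G(p) = 5 + p
1/V(G(u(-2, -1)), 11) = 1/27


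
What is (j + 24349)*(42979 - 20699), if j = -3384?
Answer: 467100200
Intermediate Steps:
(j + 24349)*(42979 - 20699) = (-3384 + 24349)*(42979 - 20699) = 20965*22280 = 467100200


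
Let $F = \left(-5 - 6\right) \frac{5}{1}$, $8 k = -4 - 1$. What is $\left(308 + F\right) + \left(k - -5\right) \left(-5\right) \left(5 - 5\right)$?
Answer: $253$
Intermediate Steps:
$k = - \frac{5}{8}$ ($k = \frac{-4 - 1}{8} = \frac{1}{8} \left(-5\right) = - \frac{5}{8} \approx -0.625$)
$F = -55$ ($F = - 11 \cdot 5 \cdot 1 = \left(-11\right) 5 = -55$)
$\left(308 + F\right) + \left(k - -5\right) \left(-5\right) \left(5 - 5\right) = \left(308 - 55\right) + \left(- \frac{5}{8} - -5\right) \left(-5\right) \left(5 - 5\right) = 253 + \left(- \frac{5}{8} + 5\right) \left(-5\right) 0 = 253 + \frac{35}{8} \left(-5\right) 0 = 253 - 0 = 253 + 0 = 253$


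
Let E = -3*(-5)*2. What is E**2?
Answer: 900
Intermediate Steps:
E = 30 (E = 15*2 = 30)
E**2 = 30**2 = 900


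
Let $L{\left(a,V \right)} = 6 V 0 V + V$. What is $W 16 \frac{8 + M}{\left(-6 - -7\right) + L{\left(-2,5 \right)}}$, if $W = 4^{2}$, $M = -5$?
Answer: $128$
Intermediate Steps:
$L{\left(a,V \right)} = V$ ($L{\left(a,V \right)} = 0 V + V = 0 + V = V$)
$W = 16$
$W 16 \frac{8 + M}{\left(-6 - -7\right) + L{\left(-2,5 \right)}} = 16 \cdot 16 \frac{8 - 5}{\left(-6 - -7\right) + 5} = 256 \frac{3}{\left(-6 + 7\right) + 5} = 256 \frac{3}{1 + 5} = 256 \cdot \frac{3}{6} = 256 \cdot 3 \cdot \frac{1}{6} = 256 \cdot \frac{1}{2} = 128$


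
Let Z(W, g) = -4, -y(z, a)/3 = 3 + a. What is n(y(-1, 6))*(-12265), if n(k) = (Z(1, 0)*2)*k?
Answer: -2649240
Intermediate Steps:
y(z, a) = -9 - 3*a (y(z, a) = -3*(3 + a) = -9 - 3*a)
n(k) = -8*k (n(k) = (-4*2)*k = -8*k)
n(y(-1, 6))*(-12265) = -8*(-9 - 3*6)*(-12265) = -8*(-9 - 18)*(-12265) = -8*(-27)*(-12265) = 216*(-12265) = -2649240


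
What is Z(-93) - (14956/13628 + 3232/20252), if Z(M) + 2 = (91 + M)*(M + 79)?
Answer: 426807253/17249641 ≈ 24.743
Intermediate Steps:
Z(M) = -2 + (79 + M)*(91 + M) (Z(M) = -2 + (91 + M)*(M + 79) = -2 + (91 + M)*(79 + M) = -2 + (79 + M)*(91 + M))
Z(-93) - (14956/13628 + 3232/20252) = (7187 + (-93)**2 + 170*(-93)) - (14956/13628 + 3232/20252) = (7187 + 8649 - 15810) - (14956*(1/13628) + 3232*(1/20252)) = 26 - (3739/3407 + 808/5063) = 26 - 1*21683413/17249641 = 26 - 21683413/17249641 = 426807253/17249641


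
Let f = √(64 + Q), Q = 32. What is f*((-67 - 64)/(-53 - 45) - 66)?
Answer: -12674*√6/49 ≈ -633.57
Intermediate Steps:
f = 4*√6 (f = √(64 + 32) = √96 = 4*√6 ≈ 9.7980)
f*((-67 - 64)/(-53 - 45) - 66) = (4*√6)*((-67 - 64)/(-53 - 45) - 66) = (4*√6)*(-131/(-98) - 66) = (4*√6)*(-131*(-1/98) - 66) = (4*√6)*(131/98 - 66) = (4*√6)*(-6337/98) = -12674*√6/49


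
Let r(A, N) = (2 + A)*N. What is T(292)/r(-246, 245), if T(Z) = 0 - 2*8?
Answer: 4/14945 ≈ 0.00026765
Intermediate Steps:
r(A, N) = N*(2 + A)
T(Z) = -16 (T(Z) = 0 - 16 = -16)
T(292)/r(-246, 245) = -16*1/(245*(2 - 246)) = -16/(245*(-244)) = -16/(-59780) = -16*(-1/59780) = 4/14945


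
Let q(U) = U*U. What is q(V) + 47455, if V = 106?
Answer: 58691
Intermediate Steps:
q(U) = U**2
q(V) + 47455 = 106**2 + 47455 = 11236 + 47455 = 58691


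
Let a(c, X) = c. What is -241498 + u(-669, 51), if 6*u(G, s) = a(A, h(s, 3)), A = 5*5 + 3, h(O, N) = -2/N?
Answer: -724480/3 ≈ -2.4149e+5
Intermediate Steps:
A = 28 (A = 25 + 3 = 28)
u(G, s) = 14/3 (u(G, s) = (⅙)*28 = 14/3)
-241498 + u(-669, 51) = -241498 + 14/3 = -724480/3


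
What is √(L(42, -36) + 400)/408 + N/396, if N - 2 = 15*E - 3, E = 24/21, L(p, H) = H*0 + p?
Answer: 113/2772 + √442/408 ≈ 0.092294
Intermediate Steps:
L(p, H) = p (L(p, H) = 0 + p = p)
E = 8/7 (E = 24*(1/21) = 8/7 ≈ 1.1429)
N = 113/7 (N = 2 + (15*(8/7) - 3) = 2 + (120/7 - 3) = 2 + 99/7 = 113/7 ≈ 16.143)
√(L(42, -36) + 400)/408 + N/396 = √(42 + 400)/408 + (113/7)/396 = √442*(1/408) + (113/7)*(1/396) = √442/408 + 113/2772 = 113/2772 + √442/408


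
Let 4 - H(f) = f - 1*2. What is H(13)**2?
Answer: 49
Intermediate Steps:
H(f) = 6 - f (H(f) = 4 - (f - 1*2) = 4 - (f - 2) = 4 - (-2 + f) = 4 + (2 - f) = 6 - f)
H(13)**2 = (6 - 1*13)**2 = (6 - 13)**2 = (-7)**2 = 49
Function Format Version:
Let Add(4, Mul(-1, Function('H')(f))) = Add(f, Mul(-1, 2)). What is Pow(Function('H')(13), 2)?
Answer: 49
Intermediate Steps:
Function('H')(f) = Add(6, Mul(-1, f)) (Function('H')(f) = Add(4, Mul(-1, Add(f, Mul(-1, 2)))) = Add(4, Mul(-1, Add(f, -2))) = Add(4, Mul(-1, Add(-2, f))) = Add(4, Add(2, Mul(-1, f))) = Add(6, Mul(-1, f)))
Pow(Function('H')(13), 2) = Pow(Add(6, Mul(-1, 13)), 2) = Pow(Add(6, -13), 2) = Pow(-7, 2) = 49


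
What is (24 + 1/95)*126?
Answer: 287406/95 ≈ 3025.3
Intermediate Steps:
(24 + 1/95)*126 = (2281/95)*126 = 287406/95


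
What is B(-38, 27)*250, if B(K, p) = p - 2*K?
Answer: 25750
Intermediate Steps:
B(K, p) = p - 2*K
B(-38, 27)*250 = (27 - 2*(-38))*250 = (27 + 76)*250 = 103*250 = 25750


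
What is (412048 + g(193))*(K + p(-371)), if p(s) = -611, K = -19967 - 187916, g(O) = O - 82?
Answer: -85932678546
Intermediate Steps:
g(O) = -82 + O
K = -207883
(412048 + g(193))*(K + p(-371)) = (412048 + (-82 + 193))*(-207883 - 611) = (412048 + 111)*(-208494) = 412159*(-208494) = -85932678546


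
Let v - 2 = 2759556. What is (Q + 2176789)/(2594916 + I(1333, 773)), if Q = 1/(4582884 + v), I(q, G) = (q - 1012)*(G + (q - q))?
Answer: 5327648992913/6958307461886 ≈ 0.76565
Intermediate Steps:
v = 2759558 (v = 2 + 2759556 = 2759558)
I(q, G) = G*(-1012 + q) (I(q, G) = (-1012 + q)*(G + 0) = (-1012 + q)*G = G*(-1012 + q))
Q = 1/7342442 (Q = 1/(4582884 + 2759558) = 1/7342442 ≈ 1.3619e-7)
(Q + 2176789)/(2594916 + I(1333, 773)) = (1/7342442 + 2176789)/(2594916 + 773*(-1012 + 1333)) = 15982946978739/(7342442*(2594916 + 773*321)) = 15982946978739/(7342442*(2594916 + 248133)) = (15982946978739/7342442)/2843049 = (15982946978739/7342442)*(1/2843049) = 5327648992913/6958307461886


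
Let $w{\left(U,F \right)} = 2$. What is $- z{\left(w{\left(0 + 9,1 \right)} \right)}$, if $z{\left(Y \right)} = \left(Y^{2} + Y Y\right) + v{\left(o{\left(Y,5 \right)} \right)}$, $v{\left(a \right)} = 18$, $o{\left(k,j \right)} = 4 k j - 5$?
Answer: $-26$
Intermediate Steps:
$o{\left(k,j \right)} = -5 + 4 j k$ ($o{\left(k,j \right)} = 4 j k - 5 = -5 + 4 j k$)
$z{\left(Y \right)} = 18 + 2 Y^{2}$ ($z{\left(Y \right)} = \left(Y^{2} + Y Y\right) + 18 = \left(Y^{2} + Y^{2}\right) + 18 = 2 Y^{2} + 18 = 18 + 2 Y^{2}$)
$- z{\left(w{\left(0 + 9,1 \right)} \right)} = - (18 + 2 \cdot 2^{2}) = - (18 + 2 \cdot 4) = - (18 + 8) = \left(-1\right) 26 = -26$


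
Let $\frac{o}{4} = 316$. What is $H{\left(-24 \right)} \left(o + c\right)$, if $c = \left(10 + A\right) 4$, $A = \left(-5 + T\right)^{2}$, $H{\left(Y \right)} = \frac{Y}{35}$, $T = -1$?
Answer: $- \frac{34752}{35} \approx -992.91$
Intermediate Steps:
$H{\left(Y \right)} = \frac{Y}{35}$ ($H{\left(Y \right)} = Y \frac{1}{35} = \frac{Y}{35}$)
$o = 1264$ ($o = 4 \cdot 316 = 1264$)
$A = 36$ ($A = \left(-5 - 1\right)^{2} = \left(-6\right)^{2} = 36$)
$c = 184$ ($c = \left(10 + 36\right) 4 = 46 \cdot 4 = 184$)
$H{\left(-24 \right)} \left(o + c\right) = \frac{1}{35} \left(-24\right) \left(1264 + 184\right) = \left(- \frac{24}{35}\right) 1448 = - \frac{34752}{35}$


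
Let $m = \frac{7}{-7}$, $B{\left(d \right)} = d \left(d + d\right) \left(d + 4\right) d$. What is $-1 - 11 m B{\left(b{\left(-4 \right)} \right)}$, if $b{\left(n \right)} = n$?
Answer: $-1$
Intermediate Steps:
$B{\left(d \right)} = 2 d^{3} \left(4 + d\right)$ ($B{\left(d \right)} = d 2 d \left(4 + d\right) d = 2 d^{2} \left(4 + d\right) d = 2 d^{3} \left(4 + d\right)$)
$m = -1$ ($m = 7 \left(- \frac{1}{7}\right) = -1$)
$-1 - 11 m B{\left(b{\left(-4 \right)} \right)} = -1 - 11 \left(- 2 \left(-4\right)^{3} \left(4 - 4\right)\right) = -1 - 11 \left(- 2 \left(-64\right) 0\right) = -1 - 11 \left(\left(-1\right) 0\right) = -1 - 0 = -1 + 0 = -1$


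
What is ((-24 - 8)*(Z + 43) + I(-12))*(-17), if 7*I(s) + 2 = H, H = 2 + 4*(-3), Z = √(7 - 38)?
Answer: 163948/7 + 544*I*√31 ≈ 23421.0 + 3028.9*I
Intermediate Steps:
Z = I*√31 (Z = √(-31) = I*√31 ≈ 5.5678*I)
H = -10 (H = 2 - 12 = -10)
I(s) = -12/7 (I(s) = -2/7 + (⅐)*(-10) = -2/7 - 10/7 = -12/7)
((-24 - 8)*(Z + 43) + I(-12))*(-17) = ((-24 - 8)*(I*√31 + 43) - 12/7)*(-17) = (-32*(43 + I*√31) - 12/7)*(-17) = ((-1376 - 32*I*√31) - 12/7)*(-17) = (-9644/7 - 32*I*√31)*(-17) = 163948/7 + 544*I*√31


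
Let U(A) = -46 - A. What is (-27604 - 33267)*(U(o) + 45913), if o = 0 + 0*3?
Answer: -2791970157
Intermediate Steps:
o = 0 (o = 0 + 0 = 0)
(-27604 - 33267)*(U(o) + 45913) = (-27604 - 33267)*((-46 - 1*0) + 45913) = -60871*((-46 + 0) + 45913) = -60871*(-46 + 45913) = -60871*45867 = -2791970157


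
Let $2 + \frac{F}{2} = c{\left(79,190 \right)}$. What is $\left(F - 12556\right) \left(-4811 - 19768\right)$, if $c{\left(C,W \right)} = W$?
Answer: $299372220$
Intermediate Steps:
$F = 376$ ($F = -4 + 2 \cdot 190 = -4 + 380 = 376$)
$\left(F - 12556\right) \left(-4811 - 19768\right) = \left(376 - 12556\right) \left(-4811 - 19768\right) = \left(-12180\right) \left(-24579\right) = 299372220$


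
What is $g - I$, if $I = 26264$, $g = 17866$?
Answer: $-8398$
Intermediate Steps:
$g - I = 17866 - 26264 = -8398$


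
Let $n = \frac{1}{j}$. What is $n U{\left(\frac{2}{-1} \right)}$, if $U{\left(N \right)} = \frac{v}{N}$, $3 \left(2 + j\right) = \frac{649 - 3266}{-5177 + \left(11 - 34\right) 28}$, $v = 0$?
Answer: $0$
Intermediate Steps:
$j = - \frac{32309}{17463}$ ($j = -2 + \frac{\left(649 - 3266\right) \frac{1}{-5177 + \left(11 - 34\right) 28}}{3} = -2 + \frac{\left(-2617\right) \frac{1}{-5177 - 644}}{3} = -2 + \frac{\left(-2617\right) \frac{1}{-5821}}{3} = -2 + \frac{\left(-2617\right) \left(- \frac{1}{5821}\right)}{3} = -2 + \frac{1}{3} \cdot \frac{2617}{5821} = -2 + \frac{2617}{17463} = - \frac{32309}{17463} \approx -1.8501$)
$U{\left(N \right)} = 0$ ($U{\left(N \right)} = \frac{0}{N} = 0$)
$n = - \frac{17463}{32309}$ ($n = \frac{1}{- \frac{32309}{17463}} = - \frac{17463}{32309} \approx -0.5405$)
$n U{\left(\frac{2}{-1} \right)} = \left(- \frac{17463}{32309}\right) 0 = 0$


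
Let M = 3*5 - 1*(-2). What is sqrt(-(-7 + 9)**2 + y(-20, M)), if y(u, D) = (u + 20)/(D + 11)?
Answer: 2*I ≈ 2.0*I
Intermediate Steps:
M = 17 (M = 15 + 2 = 17)
y(u, D) = (20 + u)/(11 + D)
sqrt(-(-7 + 9)**2 + y(-20, M)) = sqrt(-(-7 + 9)**2 + (20 - 20)/(11 + 17)) = sqrt(-1*2**2 + 0/28) = sqrt(-1*4 + (1/28)*0) = sqrt(-4 + 0) = sqrt(-4) = 2*I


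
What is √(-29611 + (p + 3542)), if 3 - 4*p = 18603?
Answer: I*√30719 ≈ 175.27*I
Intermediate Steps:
p = -4650 (p = ¾ - ¼*18603 = ¾ - 18603/4 = -4650)
√(-29611 + (p + 3542)) = √(-29611 + (-4650 + 3542)) = √(-29611 - 1108) = √(-30719) = I*√30719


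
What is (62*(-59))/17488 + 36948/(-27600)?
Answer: -7782369/5027800 ≈ -1.5479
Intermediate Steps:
(62*(-59))/17488 + 36948/(-27600) = -3658*1/17488 + 36948*(-1/27600) = -1829/8744 - 3079/2300 = -7782369/5027800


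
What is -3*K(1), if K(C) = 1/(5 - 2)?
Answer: -1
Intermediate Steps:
K(C) = ⅓ (K(C) = 1/3 = ⅓)
-3*K(1) = -3*⅓ = -1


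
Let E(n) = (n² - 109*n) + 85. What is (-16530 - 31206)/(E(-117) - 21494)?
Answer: -47736/5033 ≈ -9.4846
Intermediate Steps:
E(n) = 85 + n² - 109*n
(-16530 - 31206)/(E(-117) - 21494) = (-16530 - 31206)/((85 + (-117)² - 109*(-117)) - 21494) = -47736/((85 + 13689 + 12753) - 21494) = -47736/(26527 - 21494) = -47736/5033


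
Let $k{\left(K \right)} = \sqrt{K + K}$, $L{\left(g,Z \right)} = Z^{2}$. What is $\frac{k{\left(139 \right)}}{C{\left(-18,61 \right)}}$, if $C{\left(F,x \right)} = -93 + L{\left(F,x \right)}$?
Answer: $\frac{\sqrt{278}}{3628} \approx 0.0045957$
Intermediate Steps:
$k{\left(K \right)} = \sqrt{2} \sqrt{K}$ ($k{\left(K \right)} = \sqrt{2 K} = \sqrt{2} \sqrt{K}$)
$C{\left(F,x \right)} = -93 + x^{2}$
$\frac{k{\left(139 \right)}}{C{\left(-18,61 \right)}} = \frac{\sqrt{2} \sqrt{139}}{-93 + 61^{2}} = \frac{\sqrt{278}}{-93 + 3721} = \frac{\sqrt{278}}{3628}$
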